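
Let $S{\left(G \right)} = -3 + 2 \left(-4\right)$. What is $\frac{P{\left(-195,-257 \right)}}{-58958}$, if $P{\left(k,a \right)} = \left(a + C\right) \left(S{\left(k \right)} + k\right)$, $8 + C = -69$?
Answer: $- \frac{34402}{29479} \approx -1.167$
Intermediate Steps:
$C = -77$ ($C = -8 - 69 = -77$)
$S{\left(G \right)} = -11$ ($S{\left(G \right)} = -3 - 8 = -11$)
$P{\left(k,a \right)} = \left(-77 + a\right) \left(-11 + k\right)$ ($P{\left(k,a \right)} = \left(a - 77\right) \left(-11 + k\right) = \left(-77 + a\right) \left(-11 + k\right)$)
$\frac{P{\left(-195,-257 \right)}}{-58958} = \frac{847 - -15015 - -2827 - -50115}{-58958} = \left(847 + 15015 + 2827 + 50115\right) \left(- \frac{1}{58958}\right) = 68804 \left(- \frac{1}{58958}\right) = - \frac{34402}{29479}$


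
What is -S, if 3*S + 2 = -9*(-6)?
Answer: -52/3 ≈ -17.333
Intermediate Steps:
S = 52/3 (S = -2/3 + (-9*(-6))/3 = -2/3 + (1/3)*54 = -2/3 + 18 = 52/3 ≈ 17.333)
-S = -1*52/3 = -52/3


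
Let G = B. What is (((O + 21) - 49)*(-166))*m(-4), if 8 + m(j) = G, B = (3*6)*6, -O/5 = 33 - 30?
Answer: 713800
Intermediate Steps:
O = -15 (O = -5*(33 - 30) = -5*3 = -15)
B = 108 (B = 18*6 = 108)
G = 108
m(j) = 100 (m(j) = -8 + 108 = 100)
(((O + 21) - 49)*(-166))*m(-4) = (((-15 + 21) - 49)*(-166))*100 = ((6 - 49)*(-166))*100 = -43*(-166)*100 = 7138*100 = 713800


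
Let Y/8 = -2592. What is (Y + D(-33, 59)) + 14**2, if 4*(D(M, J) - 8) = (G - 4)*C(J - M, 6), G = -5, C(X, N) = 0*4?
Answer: -20532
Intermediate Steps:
Y = -20736 (Y = 8*(-2592) = -20736)
C(X, N) = 0
D(M, J) = 8 (D(M, J) = 8 + ((-5 - 4)*0)/4 = 8 + (-9*0)/4 = 8 + (1/4)*0 = 8 + 0 = 8)
(Y + D(-33, 59)) + 14**2 = (-20736 + 8) + 14**2 = -20728 + 196 = -20532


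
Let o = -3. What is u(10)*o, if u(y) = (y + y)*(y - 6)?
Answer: -240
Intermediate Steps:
u(y) = 2*y*(-6 + y) (u(y) = (2*y)*(-6 + y) = 2*y*(-6 + y))
u(10)*o = (2*10*(-6 + 10))*(-3) = (2*10*4)*(-3) = 80*(-3) = -240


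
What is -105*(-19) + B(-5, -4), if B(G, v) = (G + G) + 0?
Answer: 1985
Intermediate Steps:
B(G, v) = 2*G (B(G, v) = 2*G + 0 = 2*G)
-105*(-19) + B(-5, -4) = -105*(-19) + 2*(-5) = 1995 - 10 = 1985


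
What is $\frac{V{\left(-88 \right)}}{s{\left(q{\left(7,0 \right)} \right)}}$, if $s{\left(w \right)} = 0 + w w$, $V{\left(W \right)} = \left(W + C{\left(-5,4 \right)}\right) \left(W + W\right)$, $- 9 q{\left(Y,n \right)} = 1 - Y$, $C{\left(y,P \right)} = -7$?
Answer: $37620$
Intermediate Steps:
$q{\left(Y,n \right)} = - \frac{1}{9} + \frac{Y}{9}$ ($q{\left(Y,n \right)} = - \frac{1 - Y}{9} = - \frac{1}{9} + \frac{Y}{9}$)
$V{\left(W \right)} = 2 W \left(-7 + W\right)$ ($V{\left(W \right)} = \left(W - 7\right) \left(W + W\right) = \left(-7 + W\right) 2 W = 2 W \left(-7 + W\right)$)
$s{\left(w \right)} = w^{2}$ ($s{\left(w \right)} = 0 + w^{2} = w^{2}$)
$\frac{V{\left(-88 \right)}}{s{\left(q{\left(7,0 \right)} \right)}} = \frac{2 \left(-88\right) \left(-7 - 88\right)}{\left(- \frac{1}{9} + \frac{1}{9} \cdot 7\right)^{2}} = \frac{2 \left(-88\right) \left(-95\right)}{\left(- \frac{1}{9} + \frac{7}{9}\right)^{2}} = \frac{16720}{\left(\frac{2}{3}\right)^{2}} = \frac{16720}{\frac{4}{9}} = 16720 \cdot \frac{9}{4} = 37620$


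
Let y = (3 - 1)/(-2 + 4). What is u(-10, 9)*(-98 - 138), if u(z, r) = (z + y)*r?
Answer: 19116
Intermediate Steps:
y = 1 (y = 2/2 = 2*(½) = 1)
u(z, r) = r*(1 + z) (u(z, r) = (z + 1)*r = (1 + z)*r = r*(1 + z))
u(-10, 9)*(-98 - 138) = (9*(1 - 10))*(-98 - 138) = (9*(-9))*(-236) = -81*(-236) = 19116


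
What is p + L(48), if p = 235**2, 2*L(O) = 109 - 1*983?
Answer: 54788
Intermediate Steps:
L(O) = -437 (L(O) = (109 - 1*983)/2 = (109 - 983)/2 = (1/2)*(-874) = -437)
p = 55225
p + L(48) = 55225 - 437 = 54788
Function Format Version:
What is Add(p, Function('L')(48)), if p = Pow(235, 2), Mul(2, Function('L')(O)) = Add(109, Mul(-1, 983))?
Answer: 54788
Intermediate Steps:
Function('L')(O) = -437 (Function('L')(O) = Mul(Rational(1, 2), Add(109, Mul(-1, 983))) = Mul(Rational(1, 2), Add(109, -983)) = Mul(Rational(1, 2), -874) = -437)
p = 55225
Add(p, Function('L')(48)) = Add(55225, -437) = 54788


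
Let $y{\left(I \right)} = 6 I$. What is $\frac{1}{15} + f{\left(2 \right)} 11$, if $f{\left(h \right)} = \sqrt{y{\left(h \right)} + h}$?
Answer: $\frac{1}{15} + 11 \sqrt{14} \approx 41.225$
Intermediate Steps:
$f{\left(h \right)} = \sqrt{7} \sqrt{h}$ ($f{\left(h \right)} = \sqrt{6 h + h} = \sqrt{7 h} = \sqrt{7} \sqrt{h}$)
$\frac{1}{15} + f{\left(2 \right)} 11 = \frac{1}{15} + \sqrt{7} \sqrt{2} \cdot 11 = \frac{1}{15} + \sqrt{14} \cdot 11 = \frac{1}{15} + 11 \sqrt{14}$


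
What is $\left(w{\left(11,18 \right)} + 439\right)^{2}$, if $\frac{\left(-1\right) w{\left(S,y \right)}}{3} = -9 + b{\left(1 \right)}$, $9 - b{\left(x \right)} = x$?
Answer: $195364$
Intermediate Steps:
$b{\left(x \right)} = 9 - x$
$w{\left(S,y \right)} = 3$ ($w{\left(S,y \right)} = - 3 \left(-9 + \left(9 - 1\right)\right) = - 3 \left(-9 + 8\right) = \left(-3\right) \left(-1\right) = 3$)
$\left(w{\left(11,18 \right)} + 439\right)^{2} = \left(3 + 439\right)^{2} = 442^{2} = 195364$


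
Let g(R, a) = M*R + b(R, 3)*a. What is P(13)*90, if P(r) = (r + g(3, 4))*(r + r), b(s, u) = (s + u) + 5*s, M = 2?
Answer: 241020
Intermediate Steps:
b(s, u) = u + 6*s
g(R, a) = 2*R + a*(3 + 6*R) (g(R, a) = 2*R + (3 + 6*R)*a = 2*R + a*(3 + 6*R))
P(r) = 2*r*(90 + r) (P(r) = (r + (2*3 + 3*4*(1 + 2*3)))*(r + r) = (r + (6 + 3*4*(1 + 6)))*(2*r) = (r + (6 + 3*4*7))*(2*r) = (r + (6 + 84))*(2*r) = (r + 90)*(2*r) = (90 + r)*(2*r) = 2*r*(90 + r))
P(13)*90 = (2*13*(90 + 13))*90 = (2*13*103)*90 = 2678*90 = 241020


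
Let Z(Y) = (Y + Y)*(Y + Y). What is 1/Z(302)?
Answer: 1/364816 ≈ 2.7411e-6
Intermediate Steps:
Z(Y) = 4*Y² (Z(Y) = (2*Y)*(2*Y) = 4*Y²)
1/Z(302) = 1/(4*302²) = 1/(4*91204) = 1/364816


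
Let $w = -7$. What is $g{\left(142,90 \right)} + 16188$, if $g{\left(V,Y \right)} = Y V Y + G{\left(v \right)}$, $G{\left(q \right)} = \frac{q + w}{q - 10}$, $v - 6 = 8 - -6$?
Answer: $\frac{11663893}{10} \approx 1.1664 \cdot 10^{6}$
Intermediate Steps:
$v = 20$ ($v = 6 + \left(8 - -6\right) = 6 + \left(8 + 6\right) = 6 + 14 = 20$)
$G{\left(q \right)} = \frac{-7 + q}{-10 + q}$ ($G{\left(q \right)} = \frac{q - 7}{q - 10} = \frac{-7 + q}{-10 + q}$)
$g{\left(V,Y \right)} = \frac{13}{10} + V Y^{2}$ ($g{\left(V,Y \right)} = Y V Y + \frac{-7 + 20}{-10 + 20} = V Y Y + \frac{1}{10} \cdot 13 = V Y^{2} + \frac{1}{10} \cdot 13 = V Y^{2} + \frac{13}{10} = \frac{13}{10} + V Y^{2}$)
$g{\left(142,90 \right)} + 16188 = \left(\frac{13}{10} + 142 \cdot 90^{2}\right) + 16188 = \left(\frac{13}{10} + 142 \cdot 8100\right) + 16188 = \left(\frac{13}{10} + 1150200\right) + 16188 = \frac{11502013}{10} + 16188 = \frac{11663893}{10}$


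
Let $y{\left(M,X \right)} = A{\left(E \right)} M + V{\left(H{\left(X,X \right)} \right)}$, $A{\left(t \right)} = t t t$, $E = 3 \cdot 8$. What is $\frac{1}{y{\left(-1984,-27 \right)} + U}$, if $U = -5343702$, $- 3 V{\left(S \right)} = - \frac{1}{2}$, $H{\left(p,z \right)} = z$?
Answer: $- \frac{6}{196623107} \approx -3.0515 \cdot 10^{-8}$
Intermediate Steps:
$V{\left(S \right)} = \frac{1}{6}$ ($V{\left(S \right)} = - \frac{\left(-1\right) \frac{1}{2}}{3} = \left(- \frac{1}{3}\right) \left(- \frac{1}{2}\right) = \frac{1}{6}$)
$E = 24$
$A{\left(t \right)} = t^{3}$ ($A{\left(t \right)} = t^{2} t = t^{3}$)
$y{\left(M,X \right)} = \frac{1}{6} + 13824 M$ ($y{\left(M,X \right)} = 24^{3} M + \frac{1}{6} = 13824 M + \frac{1}{6} = \frac{1}{6} + 13824 M$)
$\frac{1}{y{\left(-1984,-27 \right)} + U} = \frac{1}{\left(\frac{1}{6} + 13824 \left(-1984\right)\right) - 5343702} = \frac{1}{\left(\frac{1}{6} - 27426816\right) - 5343702} = \frac{1}{- \frac{164560895}{6} - 5343702} = \frac{1}{- \frac{196623107}{6}} = - \frac{6}{196623107}$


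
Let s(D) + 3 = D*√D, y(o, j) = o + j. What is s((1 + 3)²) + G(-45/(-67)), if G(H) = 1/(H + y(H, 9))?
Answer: 42340/693 ≈ 61.097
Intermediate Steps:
y(o, j) = j + o
s(D) = -3 + D^(3/2) (s(D) = -3 + D*√D = -3 + D^(3/2))
G(H) = 1/(9 + 2*H) (G(H) = 1/(H + (9 + H)) = 1/(9 + 2*H))
s((1 + 3)²) + G(-45/(-67)) = (-3 + ((1 + 3)²)^(3/2)) + 1/(9 + 2*(-45/(-67))) = (-3 + (4²)^(3/2)) + 1/(9 + 2*(-45*(-1/67))) = (-3 + 16^(3/2)) + 1/(9 + 2*(45/67)) = (-3 + 64) + 1/(9 + 90/67) = 61 + 1/(693/67) = 61 + 67/693 = 42340/693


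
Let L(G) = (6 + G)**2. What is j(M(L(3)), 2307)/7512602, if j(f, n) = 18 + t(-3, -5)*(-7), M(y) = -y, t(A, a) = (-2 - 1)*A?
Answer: -45/7512602 ≈ -5.9899e-6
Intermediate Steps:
t(A, a) = -3*A
j(f, n) = -45 (j(f, n) = 18 - 3*(-3)*(-7) = 18 + 9*(-7) = 18 - 63 = -45)
j(M(L(3)), 2307)/7512602 = -45/7512602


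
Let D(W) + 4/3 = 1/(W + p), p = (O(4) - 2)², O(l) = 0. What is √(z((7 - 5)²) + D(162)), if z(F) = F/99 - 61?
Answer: I*√1869135598/5478 ≈ 7.8922*I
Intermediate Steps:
z(F) = -61 + F/99 (z(F) = F*(1/99) - 61 = F/99 - 61 = -61 + F/99)
p = 4 (p = (0 - 2)² = (-2)² = 4)
D(W) = -4/3 + 1/(4 + W) (D(W) = -4/3 + 1/(W + 4) = -4/3 + 1/(4 + W))
√(z((7 - 5)²) + D(162)) = √((-61 + (7 - 5)²/99) + (-13 - 4*162)/(3*(4 + 162))) = √((-61 + (1/99)*2²) + (⅓)*(-13 - 648)/166) = √((-61 + (1/99)*4) + (⅓)*(1/166)*(-661)) = √((-61 + 4/99) - 661/498) = √(-6035/99 - 661/498) = √(-1023623/16434) = I*√1869135598/5478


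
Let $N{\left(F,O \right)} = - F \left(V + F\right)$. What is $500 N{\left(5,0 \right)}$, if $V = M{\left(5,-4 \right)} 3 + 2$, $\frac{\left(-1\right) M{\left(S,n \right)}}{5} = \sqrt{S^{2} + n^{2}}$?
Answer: $-17500 + 37500 \sqrt{41} \approx 2.2262 \cdot 10^{5}$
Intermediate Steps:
$M{\left(S,n \right)} = - 5 \sqrt{S^{2} + n^{2}}$
$V = 2 - 15 \sqrt{41}$ ($V = - 5 \sqrt{5^{2} + \left(-4\right)^{2}} \cdot 3 + 2 = - 5 \sqrt{25 + 16} \cdot 3 + 2 = - 5 \sqrt{41} \cdot 3 + 2 = - 15 \sqrt{41} + 2 = 2 - 15 \sqrt{41} \approx -94.047$)
$N{\left(F,O \right)} = - F \left(2 + F - 15 \sqrt{41}\right)$ ($N{\left(F,O \right)} = - F \left(\left(2 - 15 \sqrt{41}\right) + F\right) = - F \left(2 + F - 15 \sqrt{41}\right)$)
$500 N{\left(5,0 \right)} = 500 \cdot 5 \left(-2 - 5 + 15 \sqrt{41}\right) = 500 \cdot 5 \left(-7 + 15 \sqrt{41}\right) = 500 \left(-35 + 75 \sqrt{41}\right) = -17500 + 37500 \sqrt{41}$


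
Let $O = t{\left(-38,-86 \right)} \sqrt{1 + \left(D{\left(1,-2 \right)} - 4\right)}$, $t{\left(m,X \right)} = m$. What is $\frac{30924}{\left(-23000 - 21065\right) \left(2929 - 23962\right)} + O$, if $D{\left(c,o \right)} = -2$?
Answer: $\frac{3436}{102979905} - 38 i \sqrt{5} \approx 3.3366 \cdot 10^{-5} - 84.971 i$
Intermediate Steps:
$O = - 38 i \sqrt{5}$ ($O = - 38 \sqrt{1 - 6} = - 38 \sqrt{-5} = - 38 i \sqrt{5} \approx - 84.971 i$)
$\frac{30924}{\left(-23000 - 21065\right) \left(2929 - 23962\right)} + O = \frac{30924}{\left(-23000 - 21065\right) \left(2929 - 23962\right)} - 38 i \sqrt{5} = \frac{30924}{\left(-44065\right) \left(-21033\right)} - 38 i \sqrt{5} = \frac{30924}{926819145} - 38 i \sqrt{5} = 30924 \cdot \frac{1}{926819145} - 38 i \sqrt{5} = \frac{3436}{102979905} - 38 i \sqrt{5}$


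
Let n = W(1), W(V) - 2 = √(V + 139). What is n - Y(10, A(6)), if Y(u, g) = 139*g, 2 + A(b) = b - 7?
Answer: 419 + 2*√35 ≈ 430.83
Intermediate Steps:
A(b) = -9 + b (A(b) = -2 + (b - 7) = -2 + (-7 + b) = -9 + b)
W(V) = 2 + √(139 + V) (W(V) = 2 + √(V + 139) = 2 + √(139 + V))
n = 2 + 2*√35 (n = 2 + √(139 + 1) = 2 + √140 = 2 + 2*√35 ≈ 13.832)
n - Y(10, A(6)) = (2 + 2*√35) - 139*(-9 + 6) = (2 + 2*√35) - 139*(-3) = (2 + 2*√35) - 1*(-417) = (2 + 2*√35) + 417 = 419 + 2*√35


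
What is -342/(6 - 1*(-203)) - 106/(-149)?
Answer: -1516/1639 ≈ -0.92495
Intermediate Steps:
-342/(6 - 1*(-203)) - 106/(-149) = -342/(6 + 203) - 106*(-1/149) = -342/209 + 106/149 = -342*1/209 + 106/149 = -18/11 + 106/149 = -1516/1639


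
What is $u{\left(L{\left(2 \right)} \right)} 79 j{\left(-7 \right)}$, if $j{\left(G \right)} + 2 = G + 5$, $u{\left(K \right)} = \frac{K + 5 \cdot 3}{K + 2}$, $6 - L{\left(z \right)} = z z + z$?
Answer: $-2370$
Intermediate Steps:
$L{\left(z \right)} = 6 - z - z^{2}$ ($L{\left(z \right)} = 6 - \left(z z + z\right) = 6 - \left(z^{2} + z\right) = 6 - \left(z + z^{2}\right) = 6 - z - z^{2}$)
$u{\left(K \right)} = \frac{15 + K}{2 + K}$ ($u{\left(K \right)} = \frac{K + 15}{2 + K} = \frac{15 + K}{2 + K}$)
$j{\left(G \right)} = 3 + G$ ($j{\left(G \right)} = -2 + \left(G + 5\right) = -2 + \left(5 + G\right) = 3 + G$)
$u{\left(L{\left(2 \right)} \right)} 79 j{\left(-7 \right)} = \frac{15 - 0}{2 - 0} \cdot 79 \left(3 - 7\right) = \frac{15 - 0}{2 - 0} \cdot 79 \left(-4\right) = \frac{15 + 0}{2 + 0} \cdot 79 \left(-4\right) = \frac{1}{2} \cdot 15 \cdot 79 \left(-4\right) = \frac{15}{2} \cdot 79 \left(-4\right) = \frac{1185}{2} \left(-4\right) = -2370$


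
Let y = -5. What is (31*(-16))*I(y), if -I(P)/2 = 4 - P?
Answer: 8928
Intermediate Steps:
I(P) = -8 + 2*P (I(P) = -2*(4 - P) = -8 + 2*P)
(31*(-16))*I(y) = (31*(-16))*(-8 + 2*(-5)) = -496*(-8 - 10) = -496*(-18) = 8928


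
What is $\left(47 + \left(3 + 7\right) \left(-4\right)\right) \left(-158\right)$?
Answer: $-1106$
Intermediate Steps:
$\left(47 + \left(3 + 7\right) \left(-4\right)\right) \left(-158\right) = \left(47 + 10 \left(-4\right)\right) \left(-158\right) = \left(47 - 40\right) \left(-158\right) = 7 \left(-158\right) = -1106$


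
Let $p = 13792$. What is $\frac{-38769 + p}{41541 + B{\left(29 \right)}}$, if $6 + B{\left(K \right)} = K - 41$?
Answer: $- \frac{24977}{41523} \approx -0.60152$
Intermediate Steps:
$B{\left(K \right)} = -47 + K$ ($B{\left(K \right)} = -6 + \left(K - 41\right) = -6 + \left(-41 + K\right) = -47 + K$)
$\frac{-38769 + p}{41541 + B{\left(29 \right)}} = \frac{-38769 + 13792}{41541 + \left(-47 + 29\right)} = - \frac{24977}{41541 - 18} = - \frac{24977}{41523}$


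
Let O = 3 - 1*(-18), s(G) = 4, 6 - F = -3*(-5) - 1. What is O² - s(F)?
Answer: 437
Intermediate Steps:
F = -8 (F = 6 - (-3*(-5) - 1) = 6 - (15 - 1) = 6 - 1*14 = 6 - 14 = -8)
O = 21 (O = 3 + 18 = 21)
O² - s(F) = 21² - 1*4 = 441 - 4 = 437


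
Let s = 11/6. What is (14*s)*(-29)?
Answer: -2233/3 ≈ -744.33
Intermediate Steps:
s = 11/6 (s = 11*(⅙) = 11/6 ≈ 1.8333)
(14*s)*(-29) = (14*(11/6))*(-29) = (77/3)*(-29) = -2233/3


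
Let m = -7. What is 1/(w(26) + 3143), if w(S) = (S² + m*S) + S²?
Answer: 1/4313 ≈ 0.00023186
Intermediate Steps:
w(S) = -7*S + 2*S² (w(S) = (S² - 7*S) + S² = -7*S + 2*S²)
1/(w(26) + 3143) = 1/(26*(-7 + 2*26) + 3143) = 1/(26*(-7 + 52) + 3143) = 1/(26*45 + 3143) = 1/(1170 + 3143) = 1/4313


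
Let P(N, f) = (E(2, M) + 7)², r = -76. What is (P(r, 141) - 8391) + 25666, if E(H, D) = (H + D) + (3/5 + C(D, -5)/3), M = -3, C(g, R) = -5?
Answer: 3892351/225 ≈ 17299.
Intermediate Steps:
E(H, D) = -16/15 + D + H (E(H, D) = (H + D) + (3/5 - 5/3) = (D + H) + (3*(⅕) - 5*⅓) = (D + H) + (⅗ - 5/3) = (D + H) - 16/15 = -16/15 + D + H)
P(N, f) = 5476/225 (P(N, f) = ((-16/15 - 3 + 2) + 7)² = (-31/15 + 7)² = (74/15)² = 5476/225)
(P(r, 141) - 8391) + 25666 = (5476/225 - 8391) + 25666 = -1882499/225 + 25666 = 3892351/225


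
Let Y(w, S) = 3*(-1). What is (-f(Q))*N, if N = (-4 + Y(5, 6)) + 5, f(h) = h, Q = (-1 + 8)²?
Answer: 98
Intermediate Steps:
Y(w, S) = -3
Q = 49 (Q = 7² = 49)
N = -2 (N = (-4 - 3) + 5 = -7 + 5 = -2)
(-f(Q))*N = -1*49*(-2) = -49*(-2) = 98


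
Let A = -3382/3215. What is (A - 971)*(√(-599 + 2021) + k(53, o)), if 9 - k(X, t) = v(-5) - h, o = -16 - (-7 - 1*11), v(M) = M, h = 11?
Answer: -15625735/643 - 9375441*√158/3215 ≈ -60957.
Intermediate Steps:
o = 2 (o = -16 - (-7 - 11) = -16 - 1*(-18) = -16 + 18 = 2)
k(X, t) = 25 (k(X, t) = 9 - (-5 - 1*11) = 9 - (-5 - 11) = 9 - 1*(-16) = 9 + 16 = 25)
A = -3382/3215 (A = -3382*1/3215 = -3382/3215 ≈ -1.0519)
(A - 971)*(√(-599 + 2021) + k(53, o)) = (-3382/3215 - 971)*(√(-599 + 2021) + 25) = -3125147*(√1422 + 25)/3215 = -3125147*(3*√158 + 25)/3215 = -3125147*(25 + 3*√158)/3215 = -15625735/643 - 9375441*√158/3215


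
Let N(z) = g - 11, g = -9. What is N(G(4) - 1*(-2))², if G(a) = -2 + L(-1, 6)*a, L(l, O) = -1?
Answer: 400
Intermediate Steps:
G(a) = -2 - a
N(z) = -20 (N(z) = -9 - 11 = -20)
N(G(4) - 1*(-2))² = (-20)² = 400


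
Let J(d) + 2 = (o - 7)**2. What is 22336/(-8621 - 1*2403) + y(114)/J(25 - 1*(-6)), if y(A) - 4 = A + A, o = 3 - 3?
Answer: 94236/32383 ≈ 2.9100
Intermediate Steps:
o = 0
y(A) = 4 + 2*A (y(A) = 4 + (A + A) = 4 + 2*A)
J(d) = 47 (J(d) = -2 + (0 - 7)**2 = -2 + (-7)**2 = -2 + 49 = 47)
22336/(-8621 - 1*2403) + y(114)/J(25 - 1*(-6)) = 22336/(-8621 - 1*2403) + (4 + 2*114)/47 = 22336/(-8621 - 2403) + (4 + 228)*(1/47) = 22336/(-11024) + 232*(1/47) = 22336*(-1/11024) + 232/47 = -1396/689 + 232/47 = 94236/32383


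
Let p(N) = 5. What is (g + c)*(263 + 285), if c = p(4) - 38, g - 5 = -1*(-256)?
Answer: 124944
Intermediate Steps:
g = 261 (g = 5 - 1*(-256) = 5 + 256 = 261)
c = -33 (c = 5 - 38 = -33)
(g + c)*(263 + 285) = (261 - 33)*(263 + 285) = 228*548 = 124944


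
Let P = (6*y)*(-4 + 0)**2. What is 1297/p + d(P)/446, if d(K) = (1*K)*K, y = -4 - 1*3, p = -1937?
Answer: 437069873/431951 ≈ 1011.9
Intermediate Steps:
y = -7 (y = -4 - 3 = -7)
P = -672 (P = (6*(-7))*(-4 + 0)**2 = -42*(-4)**2 = -42*16 = -672)
d(K) = K**2 (d(K) = K*K = K**2)
1297/p + d(P)/446 = 1297/(-1937) + (-672)**2/446 = 1297*(-1/1937) + 451584*(1/446) = -1297/1937 + 225792/223 = 437069873/431951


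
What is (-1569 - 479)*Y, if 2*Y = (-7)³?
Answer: 351232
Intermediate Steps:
Y = -343/2 (Y = (½)*(-7)³ = (½)*(-343) = -343/2 ≈ -171.50)
(-1569 - 479)*Y = (-1569 - 479)*(-343/2) = -2048*(-343/2) = 351232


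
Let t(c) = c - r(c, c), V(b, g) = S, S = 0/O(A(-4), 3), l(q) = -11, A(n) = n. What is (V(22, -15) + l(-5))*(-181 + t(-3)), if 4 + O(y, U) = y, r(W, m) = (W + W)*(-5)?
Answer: 2354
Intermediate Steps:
r(W, m) = -10*W (r(W, m) = (2*W)*(-5) = -10*W)
O(y, U) = -4 + y
S = 0 (S = 0/(-4 - 4) = 0/(-8) = 0*(-⅛) = 0)
V(b, g) = 0
t(c) = 11*c (t(c) = c - (-10)*c = c + 10*c = 11*c)
(V(22, -15) + l(-5))*(-181 + t(-3)) = (0 - 11)*(-181 + 11*(-3)) = -11*(-181 - 33) = -11*(-214) = 2354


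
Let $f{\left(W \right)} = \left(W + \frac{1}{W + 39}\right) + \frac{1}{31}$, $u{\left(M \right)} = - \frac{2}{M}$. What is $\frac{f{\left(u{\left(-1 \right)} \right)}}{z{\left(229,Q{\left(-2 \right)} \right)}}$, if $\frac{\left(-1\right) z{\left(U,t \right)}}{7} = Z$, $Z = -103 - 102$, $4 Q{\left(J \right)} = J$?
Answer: $\frac{2614}{1823885} \approx 0.0014332$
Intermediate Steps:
$Q{\left(J \right)} = \frac{J}{4}$
$Z = -205$ ($Z = -103 - 102 = -205$)
$z{\left(U,t \right)} = 1435$ ($z{\left(U,t \right)} = \left(-7\right) \left(-205\right) = 1435$)
$f{\left(W \right)} = \frac{1}{31} + W + \frac{1}{39 + W}$ ($f{\left(W \right)} = \left(W + \frac{1}{39 + W}\right) + \frac{1}{31} = \frac{1}{31} + W + \frac{1}{39 + W}$)
$\frac{f{\left(u{\left(-1 \right)} \right)}}{z{\left(229,Q{\left(-2 \right)} \right)}} = \frac{\frac{1}{31} \frac{1}{39 - \frac{2}{-1}} \left(70 + 31 \left(- \frac{2}{-1}\right)^{2} + 1210 \left(- \frac{2}{-1}\right)\right)}{1435} = \frac{70 + 31 \left(\left(-2\right) \left(-1\right)\right)^{2} + 1210 \left(\left(-2\right) \left(-1\right)\right)}{31 \left(39 - -2\right)} \frac{1}{1435} = \frac{70 + 31 \cdot 2^{2} + 1210 \cdot 2}{31 \left(39 + 2\right)} \frac{1}{1435} = \frac{70 + 31 \cdot 4 + 2420}{31 \cdot 41} \cdot \frac{1}{1435} = \frac{1}{31} \cdot \frac{1}{41} \left(70 + 124 + 2420\right) \frac{1}{1435} = \frac{1}{31} \cdot \frac{1}{41} \cdot 2614 \cdot \frac{1}{1435} = \frac{2614}{1271} \cdot \frac{1}{1435} = \frac{2614}{1823885}$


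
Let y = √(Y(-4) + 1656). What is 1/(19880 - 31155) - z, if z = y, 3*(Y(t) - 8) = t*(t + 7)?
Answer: -1/11275 - 2*√415 ≈ -40.743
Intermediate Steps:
Y(t) = 8 + t*(7 + t)/3 (Y(t) = 8 + (t*(t + 7))/3 = 8 + (t*(7 + t))/3 = 8 + t*(7 + t)/3)
y = 2*√415 (y = √((8 + (⅓)*(-4)² + (7/3)*(-4)) + 1656) = √((8 + (⅓)*16 - 28/3) + 1656) = √((8 + 16/3 - 28/3) + 1656) = √(4 + 1656) = √1660 = 2*√415 ≈ 40.743)
z = 2*√415 ≈ 40.743
1/(19880 - 31155) - z = 1/(19880 - 31155) - 2*√415 = 1/(-11275) - 2*√415 = -1/11275 - 2*√415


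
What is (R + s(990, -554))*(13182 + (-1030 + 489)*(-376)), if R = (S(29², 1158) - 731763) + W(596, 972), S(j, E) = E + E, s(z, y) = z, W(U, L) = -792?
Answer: -157953874902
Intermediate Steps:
S(j, E) = 2*E
R = -730239 (R = (2*1158 - 731763) - 792 = (2316 - 731763) - 792 = -729447 - 792 = -730239)
(R + s(990, -554))*(13182 + (-1030 + 489)*(-376)) = (-730239 + 990)*(13182 + (-1030 + 489)*(-376)) = -729249*(13182 - 541*(-376)) = -729249*(13182 + 203416) = -729249*216598 = -157953874902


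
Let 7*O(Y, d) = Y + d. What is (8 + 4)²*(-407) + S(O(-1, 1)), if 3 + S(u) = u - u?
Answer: -58611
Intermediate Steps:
O(Y, d) = Y/7 + d/7 (O(Y, d) = (Y + d)/7 = Y/7 + d/7)
S(u) = -3 (S(u) = -3 + (u - u) = -3 + 0 = -3)
(8 + 4)²*(-407) + S(O(-1, 1)) = (8 + 4)²*(-407) - 3 = 12²*(-407) - 3 = 144*(-407) - 3 = -58608 - 3 = -58611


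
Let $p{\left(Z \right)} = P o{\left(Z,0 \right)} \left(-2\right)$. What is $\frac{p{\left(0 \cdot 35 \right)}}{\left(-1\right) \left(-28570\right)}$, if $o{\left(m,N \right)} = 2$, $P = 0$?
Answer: $0$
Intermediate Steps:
$p{\left(Z \right)} = 0$ ($p{\left(Z \right)} = 0 \cdot 2 \left(-2\right) = 0 \left(-2\right) = 0$)
$\frac{p{\left(0 \cdot 35 \right)}}{\left(-1\right) \left(-28570\right)} = \frac{0}{\left(-1\right) \left(-28570\right)} = \frac{0}{28570} = 0 \cdot \frac{1}{28570} = 0$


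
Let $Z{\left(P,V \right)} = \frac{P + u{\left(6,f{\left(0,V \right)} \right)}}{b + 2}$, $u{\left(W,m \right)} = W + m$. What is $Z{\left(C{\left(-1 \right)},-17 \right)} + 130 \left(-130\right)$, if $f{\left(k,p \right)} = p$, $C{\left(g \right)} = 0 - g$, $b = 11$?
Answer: $- \frac{219710}{13} \approx -16901.0$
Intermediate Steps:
$C{\left(g \right)} = - g$
$Z{\left(P,V \right)} = \frac{6}{13} + \frac{P}{13} + \frac{V}{13}$ ($Z{\left(P,V \right)} = \frac{P + \left(6 + V\right)}{11 + 2} = \frac{6 + P + V}{13} = \left(6 + P + V\right) \frac{1}{13} = \frac{6}{13} + \frac{P}{13} + \frac{V}{13}$)
$Z{\left(C{\left(-1 \right)},-17 \right)} + 130 \left(-130\right) = \left(\frac{6}{13} + \frac{\left(-1\right) \left(-1\right)}{13} + \frac{1}{13} \left(-17\right)\right) + 130 \left(-130\right) = \left(\frac{6}{13} + \frac{1}{13} \cdot 1 - \frac{17}{13}\right) - 16900 = \left(\frac{6}{13} + \frac{1}{13} - \frac{17}{13}\right) - 16900 = - \frac{10}{13} - 16900 = - \frac{219710}{13}$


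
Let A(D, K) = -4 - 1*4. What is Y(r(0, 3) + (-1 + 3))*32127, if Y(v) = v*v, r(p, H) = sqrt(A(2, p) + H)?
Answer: -32127 + 128508*I*sqrt(5) ≈ -32127.0 + 2.8735e+5*I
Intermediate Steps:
A(D, K) = -8 (A(D, K) = -4 - 4 = -8)
r(p, H) = sqrt(-8 + H)
Y(v) = v**2
Y(r(0, 3) + (-1 + 3))*32127 = (sqrt(-8 + 3) + (-1 + 3))**2*32127 = (sqrt(-5) + 2)**2*32127 = (I*sqrt(5) + 2)**2*32127 = (2 + I*sqrt(5))**2*32127 = 32127*(2 + I*sqrt(5))**2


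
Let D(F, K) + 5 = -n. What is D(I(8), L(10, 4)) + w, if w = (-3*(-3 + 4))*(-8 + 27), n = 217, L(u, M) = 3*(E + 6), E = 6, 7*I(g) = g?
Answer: -279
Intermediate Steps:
I(g) = g/7
L(u, M) = 36 (L(u, M) = 3*(6 + 6) = 3*12 = 36)
D(F, K) = -222 (D(F, K) = -5 - 1*217 = -5 - 217 = -222)
w = -57 (w = -3*1*19 = -3*19 = -57)
D(I(8), L(10, 4)) + w = -222 - 57 = -279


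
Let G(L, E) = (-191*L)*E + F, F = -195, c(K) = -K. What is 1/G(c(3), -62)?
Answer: -1/35721 ≈ -2.7995e-5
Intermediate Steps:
G(L, E) = -195 - 191*E*L (G(L, E) = (-191*L)*E - 195 = -191*E*L - 195 = -195 - 191*E*L)
1/G(c(3), -62) = 1/(-195 - 191*(-62)*(-1*3)) = 1/(-195 - 191*(-62)*(-3)) = 1/(-195 - 35526) = 1/(-35721) = -1/35721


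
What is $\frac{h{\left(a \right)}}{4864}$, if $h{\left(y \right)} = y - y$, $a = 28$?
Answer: $0$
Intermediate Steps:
$h{\left(y \right)} = 0$
$\frac{h{\left(a \right)}}{4864} = \frac{0}{4864} = 0 \cdot \frac{1}{4864} = 0$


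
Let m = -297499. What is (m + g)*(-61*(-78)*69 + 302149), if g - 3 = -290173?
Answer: -370496508719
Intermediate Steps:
g = -290170 (g = 3 - 290173 = -290170)
(m + g)*(-61*(-78)*69 + 302149) = (-297499 - 290170)*(-61*(-78)*69 + 302149) = -587669*(4758*69 + 302149) = -587669*(328302 + 302149) = -587669*630451 = -370496508719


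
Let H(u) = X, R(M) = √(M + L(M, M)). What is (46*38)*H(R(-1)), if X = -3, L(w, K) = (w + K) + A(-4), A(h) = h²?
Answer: -5244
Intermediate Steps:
L(w, K) = 16 + K + w (L(w, K) = (w + K) + (-4)² = (K + w) + 16 = 16 + K + w)
R(M) = √(16 + 3*M) (R(M) = √(M + (16 + M + M)) = √(M + (16 + 2*M)) = √(16 + 3*M))
H(u) = -3
(46*38)*H(R(-1)) = (46*38)*(-3) = 1748*(-3) = -5244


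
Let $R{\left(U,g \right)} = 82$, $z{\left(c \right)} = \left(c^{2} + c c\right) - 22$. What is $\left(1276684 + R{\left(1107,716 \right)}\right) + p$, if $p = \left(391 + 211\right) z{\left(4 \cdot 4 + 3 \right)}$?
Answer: $1698166$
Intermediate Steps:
$z{\left(c \right)} = -22 + 2 c^{2}$ ($z{\left(c \right)} = \left(c^{2} + c^{2}\right) - 22 = 2 c^{2} - 22 = -22 + 2 c^{2}$)
$p = 421400$ ($p = \left(391 + 211\right) \left(-22 + 2 \left(4 \cdot 4 + 3\right)^{2}\right) = 602 \left(-22 + 2 \left(16 + 3\right)^{2}\right) = 602 \left(-22 + 2 \cdot 19^{2}\right) = 602 \left(-22 + 2 \cdot 361\right) = 602 \left(-22 + 722\right) = 602 \cdot 700 = 421400$)
$\left(1276684 + R{\left(1107,716 \right)}\right) + p = \left(1276684 + 82\right) + 421400 = 1276766 + 421400 = 1698166$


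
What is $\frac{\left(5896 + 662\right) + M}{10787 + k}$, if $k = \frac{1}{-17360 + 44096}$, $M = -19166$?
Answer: $- \frac{337087488}{288401233} \approx -1.1688$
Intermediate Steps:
$k = \frac{1}{26736} \approx 3.7403 \cdot 10^{-5}$
$\frac{\left(5896 + 662\right) + M}{10787 + k} = \frac{\left(5896 + 662\right) - 19166}{10787 + \frac{1}{26736}} = \frac{6558 - 19166}{\frac{288401233}{26736}} = \left(-12608\right) \frac{26736}{288401233} = - \frac{337087488}{288401233}$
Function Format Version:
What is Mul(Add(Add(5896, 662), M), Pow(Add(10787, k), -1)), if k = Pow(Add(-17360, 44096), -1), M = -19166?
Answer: Rational(-337087488, 288401233) ≈ -1.1688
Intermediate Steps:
k = Rational(1, 26736) (k = Pow(26736, -1) = Rational(1, 26736) ≈ 3.7403e-5)
Mul(Add(Add(5896, 662), M), Pow(Add(10787, k), -1)) = Mul(Add(Add(5896, 662), -19166), Pow(Add(10787, Rational(1, 26736)), -1)) = Mul(Add(6558, -19166), Pow(Rational(288401233, 26736), -1)) = Mul(-12608, Rational(26736, 288401233)) = Rational(-337087488, 288401233)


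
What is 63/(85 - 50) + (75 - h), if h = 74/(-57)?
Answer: 22258/285 ≈ 78.098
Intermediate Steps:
h = -74/57 (h = 74*(-1/57) = -74/57 ≈ -1.2982)
63/(85 - 50) + (75 - h) = 63/(85 - 50) + (75 - 1*(-74/57)) = 63/35 + (75 + 74/57) = 63*(1/35) + 4349/57 = 9/5 + 4349/57 = 22258/285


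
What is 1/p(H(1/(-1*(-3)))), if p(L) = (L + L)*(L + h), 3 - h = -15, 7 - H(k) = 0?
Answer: 1/350 ≈ 0.0028571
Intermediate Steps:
H(k) = 7 (H(k) = 7 - 1*0 = 7 + 0 = 7)
h = 18 (h = 3 - 1*(-15) = 3 + 15 = 18)
p(L) = 2*L*(18 + L) (p(L) = (L + L)*(L + 18) = (2*L)*(18 + L) = 2*L*(18 + L))
1/p(H(1/(-1*(-3)))) = 1/(2*7*(18 + 7)) = 1/(2*7*25) = 1/350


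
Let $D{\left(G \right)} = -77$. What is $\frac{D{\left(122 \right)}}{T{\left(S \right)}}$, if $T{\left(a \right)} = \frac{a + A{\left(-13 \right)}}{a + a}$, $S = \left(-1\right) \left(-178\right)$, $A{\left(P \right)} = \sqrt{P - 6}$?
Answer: $- \frac{697048}{4529} + \frac{3916 i \sqrt{19}}{4529} \approx -153.91 + 3.7689 i$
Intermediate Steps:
$A{\left(P \right)} = \sqrt{-6 + P}$
$S = 178$
$T{\left(a \right)} = \frac{a + i \sqrt{19}}{2 a}$ ($T{\left(a \right)} = \frac{a + \sqrt{-6 - 13}}{a + a} = \frac{a + \sqrt{-19}}{2 a} = \left(a + i \sqrt{19}\right) \frac{1}{2 a} = \frac{a + i \sqrt{19}}{2 a}$)
$\frac{D{\left(122 \right)}}{T{\left(S \right)}} = - \frac{77}{\frac{1}{2} \cdot \frac{1}{178} \left(178 + i \sqrt{19}\right)} = - \frac{77}{\frac{1}{2} + \frac{i \sqrt{19}}{356}}$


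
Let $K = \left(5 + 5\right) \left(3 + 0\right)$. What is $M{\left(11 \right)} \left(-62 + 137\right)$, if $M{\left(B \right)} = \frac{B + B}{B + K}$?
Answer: $\frac{1650}{41} \approx 40.244$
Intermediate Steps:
$K = 30$ ($K = 10 \cdot 3 = 30$)
$M{\left(B \right)} = \frac{2 B}{30 + B}$ ($M{\left(B \right)} = \frac{B + B}{B + 30} = \frac{2 B}{30 + B}$)
$M{\left(11 \right)} \left(-62 + 137\right) = 2 \cdot 11 \frac{1}{30 + 11} \left(-62 + 137\right) = 2 \cdot 11 \cdot \frac{1}{41} \cdot 75 = \frac{22}{41} \cdot 75 = \frac{1650}{41}$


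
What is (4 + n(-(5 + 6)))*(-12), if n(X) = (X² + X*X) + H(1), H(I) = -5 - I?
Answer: -2880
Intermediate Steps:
n(X) = -6 + 2*X² (n(X) = (X² + X*X) + (-5 - 1*1) = (X² + X²) + (-5 - 1) = 2*X² - 6 = -6 + 2*X²)
(4 + n(-(5 + 6)))*(-12) = (4 + (-6 + 2*(-(5 + 6))²))*(-12) = (4 + (-6 + 2*(-1*11)²))*(-12) = (4 + (-6 + 2*(-11)²))*(-12) = (4 + (-6 + 2*121))*(-12) = (4 + (-6 + 242))*(-12) = (4 + 236)*(-12) = 240*(-12) = -2880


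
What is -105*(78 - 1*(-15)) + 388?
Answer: -9377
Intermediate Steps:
-105*(78 - 1*(-15)) + 388 = -105*(78 + 15) + 388 = -105*93 + 388 = -9765 + 388 = -9377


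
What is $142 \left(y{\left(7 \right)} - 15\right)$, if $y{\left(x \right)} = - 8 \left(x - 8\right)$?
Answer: $-994$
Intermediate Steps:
$y{\left(x \right)} = 64 - 8 x$ ($y{\left(x \right)} = - 8 \left(-8 + x\right) = 64 - 8 x$)
$142 \left(y{\left(7 \right)} - 15\right) = 142 \left(\left(64 - 56\right) - 15\right) = 142 \left(8 - 15\right) = 142 \left(-7\right) = -994$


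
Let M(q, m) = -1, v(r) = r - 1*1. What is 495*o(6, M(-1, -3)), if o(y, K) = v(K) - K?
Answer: -495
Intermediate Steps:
v(r) = -1 + r (v(r) = r - 1 = -1 + r)
o(y, K) = -1 (o(y, K) = (-1 + K) - K = -1)
495*o(6, M(-1, -3)) = 495*(-1) = -495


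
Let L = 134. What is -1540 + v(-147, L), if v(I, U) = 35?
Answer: -1505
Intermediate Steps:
-1540 + v(-147, L) = -1540 + 35 = -1505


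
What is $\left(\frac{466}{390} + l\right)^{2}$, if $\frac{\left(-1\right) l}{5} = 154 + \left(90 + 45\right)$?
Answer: $\frac{79265897764}{38025} \approx 2.0846 \cdot 10^{6}$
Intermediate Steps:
$l = -1445$ ($l = - 5 \left(154 + \left(90 + 45\right)\right) = - 5 \left(154 + 135\right) = \left(-5\right) 289 = -1445$)
$\left(\frac{466}{390} + l\right)^{2} = \left(\frac{466}{390} - 1445\right)^{2} = \left(466 \cdot \frac{1}{390} - 1445\right)^{2} = \left(\frac{233}{195} - 1445\right)^{2} = \left(- \frac{281542}{195}\right)^{2} = \frac{79265897764}{38025}$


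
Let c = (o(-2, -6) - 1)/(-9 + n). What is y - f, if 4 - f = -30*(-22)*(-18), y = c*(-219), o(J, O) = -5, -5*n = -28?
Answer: -208598/17 ≈ -12270.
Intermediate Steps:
n = 28/5 (n = -1/5*(-28) = 28/5 ≈ 5.6000)
c = 30/17 (c = (-5 - 1)/(-9 + 28/5) = -6/(-17/5) = -6*(-5/17) = 30/17 ≈ 1.7647)
y = -6570/17 (y = (30/17)*(-219) = -6570/17 ≈ -386.47)
f = 11884 (f = 4 - (-30*(-22))*(-18) = 4 - 660*(-18) = 4 - 1*(-11880) = 4 + 11880 = 11884)
y - f = -6570/17 - 1*11884 = -6570/17 - 11884 = -208598/17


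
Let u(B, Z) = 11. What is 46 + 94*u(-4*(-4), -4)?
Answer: 1080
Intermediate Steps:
46 + 94*u(-4*(-4), -4) = 46 + 94*11 = 46 + 1034 = 1080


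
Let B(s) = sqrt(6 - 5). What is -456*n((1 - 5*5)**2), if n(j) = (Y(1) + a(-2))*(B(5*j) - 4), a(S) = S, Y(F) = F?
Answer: -1368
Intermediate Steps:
B(s) = 1 (B(s) = sqrt(1) = 1)
n(j) = 3 (n(j) = (1 - 2)*(1 - 4) = -1*(-3) = 3)
-456*n((1 - 5*5)**2) = -456*3 = -1368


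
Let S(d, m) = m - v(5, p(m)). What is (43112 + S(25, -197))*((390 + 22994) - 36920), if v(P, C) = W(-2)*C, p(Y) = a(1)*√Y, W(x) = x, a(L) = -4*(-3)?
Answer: -580897440 - 324864*I*√197 ≈ -5.809e+8 - 4.5597e+6*I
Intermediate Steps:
a(L) = 12
p(Y) = 12*√Y
v(P, C) = -2*C
S(d, m) = m + 24*√m (S(d, m) = m - (-2)*12*√m = m - (-24)*√m = m + 24*√m)
(43112 + S(25, -197))*((390 + 22994) - 36920) = (43112 + (-197 + 24*√(-197)))*((390 + 22994) - 36920) = (43112 + (-197 + 24*(I*√197)))*(23384 - 36920) = (43112 + (-197 + 24*I*√197))*(-13536) = (42915 + 24*I*√197)*(-13536) = -580897440 - 324864*I*√197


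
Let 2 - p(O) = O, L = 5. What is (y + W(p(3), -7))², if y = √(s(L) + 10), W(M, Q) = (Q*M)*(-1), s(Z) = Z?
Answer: (7 - √15)² ≈ 9.7782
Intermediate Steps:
p(O) = 2 - O
W(M, Q) = -M*Q (W(M, Q) = (M*Q)*(-1) = -M*Q)
y = √15 (y = √(5 + 10) = √15 ≈ 3.8730)
(y + W(p(3), -7))² = (√15 - 1*(2 - 1*3)*(-7))² = (√15 - 1*(2 - 3)*(-7))² = (√15 - 1*(-1)*(-7))² = (√15 - 7)² = (-7 + √15)²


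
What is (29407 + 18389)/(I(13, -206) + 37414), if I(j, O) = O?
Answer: 11949/9302 ≈ 1.2846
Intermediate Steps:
(29407 + 18389)/(I(13, -206) + 37414) = (29407 + 18389)/(-206 + 37414) = 47796/37208 = 47796*(1/37208) = 11949/9302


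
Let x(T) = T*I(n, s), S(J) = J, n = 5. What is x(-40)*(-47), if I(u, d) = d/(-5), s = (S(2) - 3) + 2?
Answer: -376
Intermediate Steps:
s = 1 (s = (2 - 3) + 2 = -1 + 2 = 1)
I(u, d) = -d/5 (I(u, d) = d*(-⅕) = -d/5)
x(T) = -T/5 (x(T) = T*(-⅕*1) = T*(-⅕) = -T/5)
x(-40)*(-47) = -⅕*(-40)*(-47) = 8*(-47) = -376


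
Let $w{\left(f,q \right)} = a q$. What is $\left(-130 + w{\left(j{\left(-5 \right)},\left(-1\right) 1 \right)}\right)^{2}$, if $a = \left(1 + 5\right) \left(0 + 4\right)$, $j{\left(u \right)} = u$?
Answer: $23716$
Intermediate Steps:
$a = 24$ ($a = 6 \cdot 4 = 24$)
$w{\left(f,q \right)} = 24 q$
$\left(-130 + w{\left(j{\left(-5 \right)},\left(-1\right) 1 \right)}\right)^{2} = \left(-130 + 24 \left(\left(-1\right) 1\right)\right)^{2} = \left(-130 + 24 \left(-1\right)\right)^{2} = \left(-130 - 24\right)^{2} = \left(-154\right)^{2} = 23716$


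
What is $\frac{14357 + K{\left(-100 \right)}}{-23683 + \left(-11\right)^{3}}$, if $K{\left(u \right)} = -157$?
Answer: $- \frac{7100}{12507} \approx -0.56768$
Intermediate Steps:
$\frac{14357 + K{\left(-100 \right)}}{-23683 + \left(-11\right)^{3}} = \frac{14357 - 157}{-23683 + \left(-11\right)^{3}} = \frac{14200}{-23683 - 1331} = \frac{14200}{-25014} = 14200 \left(- \frac{1}{25014}\right) = - \frac{7100}{12507}$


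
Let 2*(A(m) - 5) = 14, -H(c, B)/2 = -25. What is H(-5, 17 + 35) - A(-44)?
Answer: 38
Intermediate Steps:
H(c, B) = 50 (H(c, B) = -2*(-25) = 50)
A(m) = 12 (A(m) = 5 + (½)*14 = 5 + 7 = 12)
H(-5, 17 + 35) - A(-44) = 50 - 1*12 = 50 - 12 = 38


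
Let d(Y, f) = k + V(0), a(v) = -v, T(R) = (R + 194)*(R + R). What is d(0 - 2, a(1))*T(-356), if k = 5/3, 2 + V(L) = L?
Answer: -38448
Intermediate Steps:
V(L) = -2 + L
k = 5/3 (k = 5*(⅓) = 5/3 ≈ 1.6667)
T(R) = 2*R*(194 + R) (T(R) = (194 + R)*(2*R) = 2*R*(194 + R))
d(Y, f) = -⅓ (d(Y, f) = 5/3 + (-2 + 0) = 5/3 - 2 = -⅓)
d(0 - 2, a(1))*T(-356) = -2*(-356)*(194 - 356)/3 = -2*(-356)*(-162)/3 = -⅓*115344 = -38448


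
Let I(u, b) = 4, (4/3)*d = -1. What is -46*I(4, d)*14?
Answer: -2576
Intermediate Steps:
d = -¾ (d = (¾)*(-1) = -¾ ≈ -0.75000)
-46*I(4, d)*14 = -46*4*14 = -184*14 = -2576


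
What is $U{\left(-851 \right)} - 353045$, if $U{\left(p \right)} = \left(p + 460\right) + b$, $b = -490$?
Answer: $-353926$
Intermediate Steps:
$U{\left(p \right)} = -30 + p$ ($U{\left(p \right)} = \left(p + 460\right) - 490 = \left(460 + p\right) - 490 = -30 + p$)
$U{\left(-851 \right)} - 353045 = \left(-30 - 851\right) - 353045 = -881 + \left(-2242189 + 1889144\right) = -881 - 353045 = -353926$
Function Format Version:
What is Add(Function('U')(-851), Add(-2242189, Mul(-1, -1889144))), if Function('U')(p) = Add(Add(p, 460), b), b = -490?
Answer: -353926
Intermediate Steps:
Function('U')(p) = Add(-30, p) (Function('U')(p) = Add(Add(p, 460), -490) = Add(Add(460, p), -490) = Add(-30, p))
Add(Function('U')(-851), Add(-2242189, Mul(-1, -1889144))) = Add(Add(-30, -851), Add(-2242189, Mul(-1, -1889144))) = Add(-881, Add(-2242189, 1889144)) = Add(-881, -353045) = -353926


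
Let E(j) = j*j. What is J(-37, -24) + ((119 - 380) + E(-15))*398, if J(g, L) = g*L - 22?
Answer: -13462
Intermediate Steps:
E(j) = j²
J(g, L) = -22 + L*g (J(g, L) = L*g - 22 = -22 + L*g)
J(-37, -24) + ((119 - 380) + E(-15))*398 = (-22 - 24*(-37)) + ((119 - 380) + (-15)²)*398 = (-22 + 888) + (-261 + 225)*398 = 866 - 36*398 = 866 - 14328 = -13462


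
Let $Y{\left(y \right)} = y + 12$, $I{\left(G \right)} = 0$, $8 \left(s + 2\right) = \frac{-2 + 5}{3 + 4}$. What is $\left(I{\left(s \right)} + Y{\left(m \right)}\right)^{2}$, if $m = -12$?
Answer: $0$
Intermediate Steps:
$s = - \frac{109}{56}$ ($s = -2 + \frac{\left(-2 + 5\right) \frac{1}{3 + 4}}{8} = -2 + \frac{3 \cdot \frac{1}{7}}{8} = -2 + \frac{1}{8} \cdot \frac{3}{7} = -2 + \frac{3}{56} = - \frac{109}{56} \approx -1.9464$)
$Y{\left(y \right)} = 12 + y$
$\left(I{\left(s \right)} + Y{\left(m \right)}\right)^{2} = \left(0 + \left(12 - 12\right)\right)^{2} = \left(0 + 0\right)^{2} = 0^{2} = 0$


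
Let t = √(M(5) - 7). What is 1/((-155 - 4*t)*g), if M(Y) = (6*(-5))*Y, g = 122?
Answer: I/(122*(-155*I + 4*√157)) ≈ -4.7876e-5 + 1.5481e-5*I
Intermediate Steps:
M(Y) = -30*Y
t = I*√157 (t = √(-30*5 - 7) = √(-150 - 7) = √(-157) = I*√157 ≈ 12.53*I)
1/((-155 - 4*t)*g) = 1/((-155 - 4*I*√157)*122) = 1/(-18910 - 488*I*√157)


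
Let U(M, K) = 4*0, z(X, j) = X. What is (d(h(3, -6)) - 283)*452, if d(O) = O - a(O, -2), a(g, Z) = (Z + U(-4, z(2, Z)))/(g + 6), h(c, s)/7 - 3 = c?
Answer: -653479/6 ≈ -1.0891e+5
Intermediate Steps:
h(c, s) = 21 + 7*c
U(M, K) = 0
a(g, Z) = Z/(6 + g) (a(g, Z) = (Z + 0)/(g + 6) = Z/(6 + g))
d(O) = O + 2/(6 + O) (d(O) = O - (-2)/(6 + O) = O + 2/(6 + O))
(d(h(3, -6)) - 283)*452 = ((2 + (21 + 7*3)*(6 + (21 + 7*3)))/(6 + (21 + 7*3)) - 283)*452 = ((2 + (21 + 21)*(6 + (21 + 21)))/(6 + (21 + 21)) - 283)*452 = ((2 + 42*(6 + 42))/(6 + 42) - 283)*452 = ((2 + 42*48)/48 - 283)*452 = ((2 + 2016)/48 - 283)*452 = ((1/48)*2018 - 283)*452 = (1009/24 - 283)*452 = -5783/24*452 = -653479/6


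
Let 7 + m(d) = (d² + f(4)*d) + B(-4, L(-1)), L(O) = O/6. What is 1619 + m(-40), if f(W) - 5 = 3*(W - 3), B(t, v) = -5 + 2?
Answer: 2889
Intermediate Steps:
L(O) = O/6 (L(O) = O*(⅙) = O/6)
B(t, v) = -3
f(W) = -4 + 3*W (f(W) = 5 + 3*(W - 3) = 5 + 3*(-3 + W) = 5 + (-9 + 3*W) = -4 + 3*W)
m(d) = -10 + d² + 8*d (m(d) = -7 + ((d² + (-4 + 3*4)*d) - 3) = -7 + ((d² + (-4 + 12)*d) - 3) = -7 + ((d² + 8*d) - 3) = -7 + (-3 + d² + 8*d) = -10 + d² + 8*d)
1619 + m(-40) = 1619 + (-10 + (-40)² + 8*(-40)) = 1619 + (-10 + 1600 - 320) = 1619 + 1270 = 2889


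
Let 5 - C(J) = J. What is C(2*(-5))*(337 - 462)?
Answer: -1875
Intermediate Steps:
C(J) = 5 - J
C(2*(-5))*(337 - 462) = (5 - 2*(-5))*(337 - 462) = (5 - 1*(-10))*(-125) = (5 + 10)*(-125) = 15*(-125) = -1875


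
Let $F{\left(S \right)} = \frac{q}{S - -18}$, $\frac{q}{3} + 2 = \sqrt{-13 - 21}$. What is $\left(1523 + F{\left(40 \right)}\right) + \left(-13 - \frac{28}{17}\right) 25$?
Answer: $\frac{570263}{493} + \frac{3 i \sqrt{34}}{58} \approx 1156.7 + 0.3016 i$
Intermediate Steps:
$q = -6 + 3 i \sqrt{34}$ ($q = -6 + 3 \sqrt{-13 - 21} = -6 + 3 \sqrt{-34} = -6 + 3 i \sqrt{34} \approx -6.0 + 17.493 i$)
$F{\left(S \right)} = \frac{-6 + 3 i \sqrt{34}}{18 + S}$ ($F{\left(S \right)} = \frac{-6 + 3 i \sqrt{34}}{S - -18} = \frac{-6 + 3 i \sqrt{34}}{S + 18} = \frac{-6 + 3 i \sqrt{34}}{18 + S}$)
$\left(1523 + F{\left(40 \right)}\right) + \left(-13 - \frac{28}{17}\right) 25 = \left(1523 + \frac{3 \left(-2 + i \sqrt{34}\right)}{18 + 40}\right) + \left(-13 - \frac{28}{17}\right) 25 = \left(1523 + \frac{3 \left(-2 + i \sqrt{34}\right)}{58}\right) + \left(-13 - \frac{28}{17}\right) 25 = \left(1523 + 3 \cdot \frac{1}{58} \left(-2 + i \sqrt{34}\right)\right) + \left(-13 - \frac{28}{17}\right) 25 = \left(1523 - \left(\frac{3}{29} - \frac{3 i \sqrt{34}}{58}\right)\right) - \frac{6225}{17} = \left(\frac{44164}{29} + \frac{3 i \sqrt{34}}{58}\right) - \frac{6225}{17} = \frac{570263}{493} + \frac{3 i \sqrt{34}}{58}$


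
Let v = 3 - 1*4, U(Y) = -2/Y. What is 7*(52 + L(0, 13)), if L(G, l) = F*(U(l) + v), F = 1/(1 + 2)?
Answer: 4697/13 ≈ 361.31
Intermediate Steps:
F = ⅓ (F = 1/3 = ⅓ ≈ 0.33333)
v = -1 (v = 3 - 4 = -1)
L(G, l) = -⅓ - 2/(3*l) (L(G, l) = (-2/l - 1)/3 = (-1 - 2/l)/3 = -⅓ - 2/(3*l))
7*(52 + L(0, 13)) = 7*(52 + (⅓)*(-2 - 1*13)/13) = 7*(52 + (⅓)*(1/13)*(-2 - 13)) = 7*(52 + (⅓)*(1/13)*(-15)) = 7*(52 - 5/13) = 7*(671/13) = 4697/13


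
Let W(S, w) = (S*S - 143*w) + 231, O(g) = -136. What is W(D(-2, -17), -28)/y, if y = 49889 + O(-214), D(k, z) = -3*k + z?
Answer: 396/4523 ≈ 0.087553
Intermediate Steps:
D(k, z) = z - 3*k
W(S, w) = 231 + S**2 - 143*w (W(S, w) = (S**2 - 143*w) + 231 = 231 + S**2 - 143*w)
y = 49753 (y = 49889 - 136 = 49753)
W(D(-2, -17), -28)/y = (231 + (-17 - 3*(-2))**2 - 143*(-28))/49753 = (231 + (-17 + 6)**2 + 4004)*(1/49753) = (231 + (-11)**2 + 4004)*(1/49753) = (231 + 121 + 4004)*(1/49753) = 4356*(1/49753) = 396/4523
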